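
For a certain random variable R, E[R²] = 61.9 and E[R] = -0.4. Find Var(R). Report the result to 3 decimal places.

Var(R) = 61.9 − (-0.4)² = 61.74

61.740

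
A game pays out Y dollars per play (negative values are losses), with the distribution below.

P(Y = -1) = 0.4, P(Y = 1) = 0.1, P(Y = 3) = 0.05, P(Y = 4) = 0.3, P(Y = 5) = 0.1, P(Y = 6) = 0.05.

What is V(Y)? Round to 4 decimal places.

E[Y] = (-1)(0.4) + (1)(0.1) + (3)(0.05) + (4)(0.3) + (5)(0.1) + (6)(0.05) = 1.85
E[Y²] = (-1)²(0.4) + (1)²(0.1) + (3)²(0.05) + (4)²(0.3) + (5)²(0.1) + (6)²(0.05) = 10.05
V(Y) = E[Y²] − (E[Y])² = 10.05 − (1.85)² = 6.6275

6.6275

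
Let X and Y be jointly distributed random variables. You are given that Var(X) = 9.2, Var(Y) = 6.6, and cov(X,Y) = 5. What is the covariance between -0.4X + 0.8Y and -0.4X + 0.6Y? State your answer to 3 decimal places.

1.840

cov(-0.4X + 0.8Y, -0.4X + 0.6Y) = (-0.4)(-0.4)Var(X) + (0.8)(0.6)Var(Y) + [(-0.4)(0.6) + (0.8)(-0.4)]cov(X,Y)
= 0.16·9.2 + 0.48·6.6 + -0.56·5 = 1.84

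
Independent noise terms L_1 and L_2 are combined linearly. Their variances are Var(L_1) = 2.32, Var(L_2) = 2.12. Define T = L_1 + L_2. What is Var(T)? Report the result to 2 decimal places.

4.44

By independence, Var(T) = (1)²Var(L_1) + (1)²Var(L_2)
= (1)²·2.32 + (1)²·2.12 = 4.44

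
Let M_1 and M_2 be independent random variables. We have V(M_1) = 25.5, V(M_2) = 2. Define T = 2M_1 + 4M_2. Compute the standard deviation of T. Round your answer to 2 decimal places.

By independence, V(T) = (2)²V(M_1) + (4)²V(M_2)
= (2)²·25.5 + (4)²·2 = 134
SD(T) = √134 ≈ 11.58

11.58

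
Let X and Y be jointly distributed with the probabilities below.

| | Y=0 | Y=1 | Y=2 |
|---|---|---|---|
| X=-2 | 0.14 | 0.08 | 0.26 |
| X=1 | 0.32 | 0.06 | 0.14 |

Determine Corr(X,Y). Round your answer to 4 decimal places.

-0.3218

E[X] = -0.44,  E[Y] = 0.94
E[XY] = -0.86
Cov(X,Y) = E[XY] − E[X]E[Y] = -0.86 − (-0.44)(0.94) = -0.4464
V(X) = 2.2464,  V(Y) = 0.8564
ρ = -0.4464 / √(2.2464·0.8564) ≈ -0.3218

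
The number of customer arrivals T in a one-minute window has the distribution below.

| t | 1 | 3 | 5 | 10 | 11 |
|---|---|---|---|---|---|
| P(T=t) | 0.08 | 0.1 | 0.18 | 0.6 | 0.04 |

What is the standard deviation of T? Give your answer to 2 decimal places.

3.27

E[T] = (1)(0.08) + (3)(0.1) + (5)(0.18) + (10)(0.6) + (11)(0.04) = 7.72
E[T²] = (1)²(0.08) + (3)²(0.1) + (5)²(0.18) + (10)²(0.6) + (11)²(0.04) = 70.32
Var(T) = E[T²] − (E[T])² = 70.32 − (7.72)² = 10.7216
SD(T) = √10.7216 ≈ 3.27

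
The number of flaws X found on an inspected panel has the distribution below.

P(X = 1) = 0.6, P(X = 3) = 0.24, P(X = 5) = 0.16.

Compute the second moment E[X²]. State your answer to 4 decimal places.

6.7600

E[X²] = (1)²(0.6) + (3)²(0.24) + (5)²(0.16) = 6.76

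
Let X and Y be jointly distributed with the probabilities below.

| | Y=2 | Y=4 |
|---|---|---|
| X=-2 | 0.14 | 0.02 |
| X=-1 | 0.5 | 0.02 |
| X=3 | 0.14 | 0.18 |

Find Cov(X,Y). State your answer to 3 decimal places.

0.907

E[X] = 0.12,  E[Y] = 2.44
E[XY] = 1.2
Cov(X,Y) = E[XY] − E[X]E[Y] = 1.2 − (0.12)(2.44) = 0.9072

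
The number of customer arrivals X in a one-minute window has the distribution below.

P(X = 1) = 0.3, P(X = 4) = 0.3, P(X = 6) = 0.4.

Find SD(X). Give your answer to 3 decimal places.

2.071

E[X] = (1)(0.3) + (4)(0.3) + (6)(0.4) = 3.9
E[X²] = (1)²(0.3) + (4)²(0.3) + (6)²(0.4) = 19.5
Var(X) = E[X²] − (E[X])² = 19.5 − (3.9)² = 4.29
SD(X) = √4.29 ≈ 2.071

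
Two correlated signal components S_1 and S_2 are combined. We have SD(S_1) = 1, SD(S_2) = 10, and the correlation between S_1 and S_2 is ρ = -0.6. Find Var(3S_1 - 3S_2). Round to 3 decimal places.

1017.000

Var(S_1) = (1)² = 1;  Var(S_2) = (10)² = 100
Cov(S_1,S_2) = ρ·SD(S_1)·SD(S_2) = -0.6·1·10 = -6
Var(3S_1 - 3S_2) = (3)²·Var(S_1) + (-3)²·Var(S_2) + 2·(3)·(-3)·Cov(S_1,S_2)
= 9·1 + 9·100 + -18·-6 = 1017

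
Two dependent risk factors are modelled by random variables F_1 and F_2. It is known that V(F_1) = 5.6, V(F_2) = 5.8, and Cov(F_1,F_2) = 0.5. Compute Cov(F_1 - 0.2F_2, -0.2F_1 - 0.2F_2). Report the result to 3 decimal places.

-0.968

Cov(F_1 - 0.2F_2, -0.2F_1 - 0.2F_2) = (1)(-0.2)V(F_1) + (-0.2)(-0.2)V(F_2) + [(1)(-0.2) + (-0.2)(-0.2)]Cov(F_1,F_2)
= -0.2·5.6 + 0.04·5.8 + -0.16·0.5 = -0.968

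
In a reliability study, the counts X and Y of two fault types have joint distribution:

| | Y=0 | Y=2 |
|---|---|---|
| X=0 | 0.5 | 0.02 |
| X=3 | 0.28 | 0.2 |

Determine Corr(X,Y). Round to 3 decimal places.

0.456

E[X] = 1.44,  E[Y] = 0.44
E[XY] = 1.2
cov(X,Y) = E[XY] − E[X]E[Y] = 1.2 − (1.44)(0.44) = 0.5664
Var(X) = 2.2464,  Var(Y) = 0.6864
ρ = 0.5664 / √(2.2464·0.6864) ≈ 0.456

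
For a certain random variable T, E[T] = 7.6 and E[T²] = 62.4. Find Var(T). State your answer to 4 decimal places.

Var(T) = 62.4 − (7.6)² = 4.64

4.6400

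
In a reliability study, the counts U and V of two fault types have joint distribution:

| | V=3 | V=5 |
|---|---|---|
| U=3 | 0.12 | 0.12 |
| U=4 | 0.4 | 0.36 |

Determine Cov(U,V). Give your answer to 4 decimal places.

E[U] = 3.76,  E[V] = 3.96
E[UV] = 14.88
Cov(U,V) = E[UV] − E[U]E[V] = 14.88 − (3.76)(3.96) = -0.0096

-0.0096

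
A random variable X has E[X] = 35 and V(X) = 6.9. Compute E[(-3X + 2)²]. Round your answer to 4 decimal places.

E[-3X + 2] = -3·35 + 2 = -103
V(-3X + 2) = (-3)²·6.9 = 62.1
E[(-3X + 2)²] = V((-3X + 2)) + (E[(-3X + 2)])² = 62.1 + (-103)² = 10671.1

10671.1000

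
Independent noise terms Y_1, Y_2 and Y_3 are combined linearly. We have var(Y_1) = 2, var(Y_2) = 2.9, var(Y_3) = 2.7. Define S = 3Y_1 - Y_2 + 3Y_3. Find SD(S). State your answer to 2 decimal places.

6.72

By independence, var(S) = (3)²var(Y_1) + (-1)²var(Y_2) + (3)²var(Y_3)
= (3)²·2 + (-1)²·2.9 + (3)²·2.7 = 45.2
SD(S) = √45.2 ≈ 6.72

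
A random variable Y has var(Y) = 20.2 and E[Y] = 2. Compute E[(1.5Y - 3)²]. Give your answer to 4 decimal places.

45.4500

E[1.5Y - 3] = 1.5·2 − 3 = 0
var(1.5Y - 3) = (1.5)²·20.2 = 45.45
E[(1.5Y - 3)²] = var((1.5Y - 3)) + (E[(1.5Y - 3)])² = 45.45 + (0)² = 45.45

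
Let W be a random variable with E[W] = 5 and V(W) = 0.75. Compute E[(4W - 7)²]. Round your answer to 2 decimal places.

181.00

E[4W - 7] = 4·5 − 7 = 13
V(4W - 7) = (4)²·0.75 = 12
E[(4W - 7)²] = V((4W - 7)) + (E[(4W - 7)])² = 12 + (13)² = 181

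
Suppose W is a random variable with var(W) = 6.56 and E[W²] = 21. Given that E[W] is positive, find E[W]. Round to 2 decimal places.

3.80

(E[W])² = E[W²] − var(W) = 21 − 6.56 = 14.44
E[W] = √14.44 = 3.8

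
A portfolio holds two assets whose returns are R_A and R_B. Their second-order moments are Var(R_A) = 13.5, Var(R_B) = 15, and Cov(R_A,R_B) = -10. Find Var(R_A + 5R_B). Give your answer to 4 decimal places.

288.5000

Var(R_A + 5R_B) = (1)²·Var(R_A) + (5)²·Var(R_B) + 2·(1)·(5)·Cov(R_A,R_B)
= 1·13.5 + 25·15 + 10·-10 = 288.5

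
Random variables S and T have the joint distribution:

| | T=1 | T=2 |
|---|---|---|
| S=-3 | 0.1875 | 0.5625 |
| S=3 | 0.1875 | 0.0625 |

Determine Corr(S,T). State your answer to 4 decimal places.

E[S] = -1.5,  E[T] = 1.625
E[ST] = -3
Cov(S,T) = E[ST] − E[S]E[T] = -3 − (-1.5)(1.625) = -0.5625
V(S) = 6.75,  V(T) = 0.234375
ρ = -0.5625 / √(6.75·0.234375) ≈ -0.4472

-0.4472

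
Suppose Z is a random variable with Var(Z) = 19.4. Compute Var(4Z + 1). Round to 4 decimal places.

Var(4Z + 1) = (4)²·Var(Z) = 16·19.4 = 310.4

310.4000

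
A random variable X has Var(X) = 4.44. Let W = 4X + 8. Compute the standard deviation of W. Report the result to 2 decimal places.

8.43

Var(4X + 8) = (4)²·4.44 = 71.04
σ(W) = √71.04 ≈ 8.43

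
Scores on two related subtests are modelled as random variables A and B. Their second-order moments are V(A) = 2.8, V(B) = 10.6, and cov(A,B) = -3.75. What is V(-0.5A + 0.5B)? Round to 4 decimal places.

V(-0.5A + 0.5B) = (-0.5)²·V(A) + (0.5)²·V(B) + 2·(-0.5)·(0.5)·cov(A,B)
= 0.25·2.8 + 0.25·10.6 + -0.5·-3.75 = 5.225

5.2250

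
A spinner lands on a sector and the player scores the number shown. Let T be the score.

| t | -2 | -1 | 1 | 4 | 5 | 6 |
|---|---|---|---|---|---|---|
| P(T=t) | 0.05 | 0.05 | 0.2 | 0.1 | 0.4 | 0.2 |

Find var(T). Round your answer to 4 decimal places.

E[T] = (-2)(0.05) + (-1)(0.05) + (1)(0.2) + (4)(0.1) + (5)(0.4) + (6)(0.2) = 3.65
E[T²] = (-2)²(0.05) + (-1)²(0.05) + (1)²(0.2) + (4)²(0.1) + (5)²(0.4) + (6)²(0.2) = 19.25
var(T) = E[T²] − (E[T])² = 19.25 − (3.65)² = 5.9275

5.9275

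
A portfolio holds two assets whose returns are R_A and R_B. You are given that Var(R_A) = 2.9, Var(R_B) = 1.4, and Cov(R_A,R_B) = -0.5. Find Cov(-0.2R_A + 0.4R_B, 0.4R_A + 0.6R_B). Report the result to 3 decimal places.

Cov(-0.2R_A + 0.4R_B, 0.4R_A + 0.6R_B) = (-0.2)(0.4)Var(R_A) + (0.4)(0.6)Var(R_B) + [(-0.2)(0.6) + (0.4)(0.4)]Cov(R_A,R_B)
= -0.08·2.9 + 0.24·1.4 + 0.04·-0.5 = 0.084

0.084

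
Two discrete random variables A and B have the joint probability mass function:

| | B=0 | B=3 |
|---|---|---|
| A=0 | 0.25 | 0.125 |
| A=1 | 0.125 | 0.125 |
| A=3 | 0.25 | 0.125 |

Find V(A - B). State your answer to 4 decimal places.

E[A] = 1.375,  E[B] = 1.125,  E[AB] = 1.5
V(A) = 3.625 − (1.375)² = 1.734375;  V(B) = 3.375 − (1.125)² = 2.109375
cov(A,B) = 1.5 − (1.375)(1.125) = -0.046875
V(A - B) = (1)²·1.734375 + (-1)²·2.109375 + 2·(1)·(-1)·-0.046875 = 3.9375

3.9375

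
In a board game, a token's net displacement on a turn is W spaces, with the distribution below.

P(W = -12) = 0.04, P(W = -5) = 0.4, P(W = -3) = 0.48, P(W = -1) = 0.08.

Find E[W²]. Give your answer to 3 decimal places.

E[W²] = (-12)²(0.04) + (-5)²(0.4) + (-3)²(0.48) + (-1)²(0.08) = 20.16

20.160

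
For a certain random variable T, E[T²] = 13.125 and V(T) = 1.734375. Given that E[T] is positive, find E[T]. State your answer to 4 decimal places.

(E[T])² = E[T²] − V(T) = 13.125 − 1.734375 = 11.390625
E[T] = √11.390625 = 3.375

3.3750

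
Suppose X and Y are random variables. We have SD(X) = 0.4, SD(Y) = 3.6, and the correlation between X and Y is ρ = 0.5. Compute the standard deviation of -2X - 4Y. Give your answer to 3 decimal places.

14.816

Var(X) = (0.4)² = 0.16;  Var(Y) = (3.6)² = 12.96
Cov(X,Y) = ρ·SD(X)·SD(Y) = 0.5·0.4·3.6 = 0.72
Var(-2X - 4Y) = (-2)²·Var(X) + (-4)²·Var(Y) + 2·(-2)·(-4)·Cov(X,Y)
= 4·0.16 + 16·12.96 + 16·0.72 = 219.52
SD(-2X - 4Y) = √219.52 ≈ 14.816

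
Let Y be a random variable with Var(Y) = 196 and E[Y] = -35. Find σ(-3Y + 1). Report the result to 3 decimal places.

42.000

Var(-3Y + 1) = (-3)²·196 = 1764
σ(-3Y + 1) = √1764 ≈ 42.000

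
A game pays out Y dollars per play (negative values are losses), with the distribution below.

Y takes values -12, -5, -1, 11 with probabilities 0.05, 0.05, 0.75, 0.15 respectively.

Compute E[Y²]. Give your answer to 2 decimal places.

E[Y²] = (-12)²(0.05) + (-5)²(0.05) + (-1)²(0.75) + (11)²(0.15) = 27.35

27.35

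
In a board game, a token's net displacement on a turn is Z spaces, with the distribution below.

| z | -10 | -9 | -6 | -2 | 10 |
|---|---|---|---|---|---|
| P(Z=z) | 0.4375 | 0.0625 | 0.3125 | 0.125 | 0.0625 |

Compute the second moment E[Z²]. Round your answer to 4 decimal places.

66.8125

E[Z²] = (-10)²(0.4375) + (-9)²(0.0625) + (-6)²(0.3125) + (-2)²(0.125) + (10)²(0.0625) = 66.8125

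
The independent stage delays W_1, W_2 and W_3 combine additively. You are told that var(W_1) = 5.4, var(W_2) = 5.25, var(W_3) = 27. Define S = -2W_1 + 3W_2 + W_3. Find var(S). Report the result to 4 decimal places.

By independence, var(S) = (-2)²var(W_1) + (3)²var(W_2) + (1)²var(W_3)
= (-2)²·5.4 + (3)²·5.25 + (1)²·27 = 95.85

95.8500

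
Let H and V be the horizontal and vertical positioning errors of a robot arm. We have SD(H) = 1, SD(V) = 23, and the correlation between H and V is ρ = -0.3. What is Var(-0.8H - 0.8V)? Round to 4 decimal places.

Var(H) = (1)² = 1;  Var(V) = (23)² = 529
Cov(H,V) = ρ·SD(H)·SD(V) = -0.3·1·23 = -6.9
Var(-0.8H - 0.8V) = (-0.8)²·Var(H) + (-0.8)²·Var(V) + 2·(-0.8)·(-0.8)·Cov(H,V)
= 0.64·1 + 0.64·529 + 1.28·-6.9 = 330.368

330.3680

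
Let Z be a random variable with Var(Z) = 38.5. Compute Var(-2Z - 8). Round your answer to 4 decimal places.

Var(-2Z - 8) = (-2)²·Var(Z) = 4·38.5 = 154

154.0000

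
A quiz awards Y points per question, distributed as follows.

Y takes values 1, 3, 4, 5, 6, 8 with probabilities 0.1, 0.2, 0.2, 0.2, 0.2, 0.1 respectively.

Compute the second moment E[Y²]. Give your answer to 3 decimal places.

E[Y²] = (1)²(0.1) + (3)²(0.2) + (4)²(0.2) + (5)²(0.2) + (6)²(0.2) + (8)²(0.1) = 23.7

23.700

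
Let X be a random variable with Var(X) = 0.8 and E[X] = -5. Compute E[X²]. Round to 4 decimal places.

E[X²] = Var(X) + (E[X])² = 0.8 + (-5)² = 25.8

25.8000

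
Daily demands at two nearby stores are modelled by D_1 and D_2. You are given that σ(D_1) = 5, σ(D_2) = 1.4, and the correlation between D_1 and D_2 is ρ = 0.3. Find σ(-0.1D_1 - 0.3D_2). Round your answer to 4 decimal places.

var(D_1) = (5)² = 25;  var(D_2) = (1.4)² = 1.96
cov(D_1,D_2) = ρ·σ(D_1)·σ(D_2) = 0.3·5·1.4 = 2.1
var(-0.1D_1 - 0.3D_2) = (-0.1)²·var(D_1) + (-0.3)²·var(D_2) + 2·(-0.1)·(-0.3)·cov(D_1,D_2)
= 0.01·25 + 0.09·1.96 + 0.06·2.1 = 0.5524
σ(-0.1D_1 - 0.3D_2) = √0.5524 ≈ 0.7432

0.7432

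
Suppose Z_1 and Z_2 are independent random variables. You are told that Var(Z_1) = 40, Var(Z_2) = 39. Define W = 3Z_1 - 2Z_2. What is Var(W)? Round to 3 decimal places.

By independence, Var(W) = (3)²Var(Z_1) + (-2)²Var(Z_2)
= (3)²·40 + (-2)²·39 = 516

516.000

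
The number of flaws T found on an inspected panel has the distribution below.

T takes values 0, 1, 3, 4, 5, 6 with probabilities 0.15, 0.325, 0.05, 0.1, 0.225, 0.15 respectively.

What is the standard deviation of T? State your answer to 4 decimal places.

E[T] = (0)(0.15) + (1)(0.325) + (3)(0.05) + (4)(0.1) + (5)(0.225) + (6)(0.15) = 2.9
E[T²] = (0)²(0.15) + (1)²(0.325) + (3)²(0.05) + (4)²(0.1) + (5)²(0.225) + (6)²(0.15) = 13.4
Var(T) = E[T²] − (E[T])² = 13.4 − (2.9)² = 4.99
sd(T) = √4.99 ≈ 2.2338

2.2338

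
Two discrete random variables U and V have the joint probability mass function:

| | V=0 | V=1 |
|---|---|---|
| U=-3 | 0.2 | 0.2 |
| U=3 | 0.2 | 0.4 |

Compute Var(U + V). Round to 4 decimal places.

9.3600

E[U] = 0.6,  E[V] = 0.6,  E[UV] = 0.6
Var(U) = 9 − (0.6)² = 8.64;  Var(V) = 0.6 − (0.6)² = 0.24
cov(U,V) = 0.6 − (0.6)(0.6) = 0.24
Var(U + V) = (1)²·8.64 + (1)²·0.24 + 2·(1)·(1)·0.24 = 9.36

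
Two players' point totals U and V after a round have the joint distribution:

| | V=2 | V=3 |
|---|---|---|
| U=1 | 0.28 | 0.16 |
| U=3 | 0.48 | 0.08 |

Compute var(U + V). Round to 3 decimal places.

E[U] = 2.12,  E[V] = 2.24,  E[UV] = 4.64
var(U) = 5.48 − (2.12)² = 0.9856;  var(V) = 5.2 − (2.24)² = 0.1824
Cov(U,V) = 4.64 − (2.12)(2.24) = -0.1088
var(U + V) = (1)²·0.9856 + (1)²·0.1824 + 2·(1)·(1)·-0.1088 = 0.9504

0.950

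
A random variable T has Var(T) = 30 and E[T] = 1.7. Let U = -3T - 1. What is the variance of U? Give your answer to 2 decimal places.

Var(-3T - 1) = (-3)²·Var(T) = 9·30 = 270

270.00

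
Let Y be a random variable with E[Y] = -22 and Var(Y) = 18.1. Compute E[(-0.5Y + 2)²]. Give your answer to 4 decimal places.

173.5250

E[-0.5Y + 2] = -0.5·-22 + 2 = 13
Var(-0.5Y + 2) = (-0.5)²·18.1 = 4.525
E[(-0.5Y + 2)²] = Var((-0.5Y + 2)) + (E[(-0.5Y + 2)])² = 4.525 + (13)² = 173.525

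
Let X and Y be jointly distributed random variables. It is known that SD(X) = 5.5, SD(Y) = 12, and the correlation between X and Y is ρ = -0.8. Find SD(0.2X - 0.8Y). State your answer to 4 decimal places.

V(X) = (5.5)² = 30.25;  V(Y) = (12)² = 144
Cov(X,Y) = ρ·SD(X)·SD(Y) = -0.8·5.5·12 = -52.8
V(0.2X - 0.8Y) = (0.2)²·V(X) + (-0.8)²·V(Y) + 2·(0.2)·(-0.8)·Cov(X,Y)
= 0.04·30.25 + 0.64·144 + -0.32·-52.8 = 110.266
SD(0.2X - 0.8Y) = √110.266 ≈ 10.5008

10.5008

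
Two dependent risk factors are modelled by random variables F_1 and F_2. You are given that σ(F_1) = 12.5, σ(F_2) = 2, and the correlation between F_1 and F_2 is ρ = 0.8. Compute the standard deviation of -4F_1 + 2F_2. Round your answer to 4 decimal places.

var(F_1) = (12.5)² = 156.25;  var(F_2) = (2)² = 4
Cov(F_1,F_2) = ρ·σ(F_1)·σ(F_2) = 0.8·12.5·2 = 20
var(-4F_1 + 2F_2) = (-4)²·var(F_1) + (2)²·var(F_2) + 2·(-4)·(2)·Cov(F_1,F_2)
= 16·156.25 + 4·4 + -16·20 = 2196
σ(-4F_1 + 2F_2) = √2196 ≈ 46.8615

46.8615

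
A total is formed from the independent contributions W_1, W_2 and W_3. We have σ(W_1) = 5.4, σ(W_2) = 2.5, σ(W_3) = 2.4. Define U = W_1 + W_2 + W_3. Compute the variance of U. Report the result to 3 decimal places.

41.170

V(W_1) = 29.16, V(W_2) = 6.25, V(W_3) = 5.76
By independence, V(U) = (1)²V(W_1) + (1)²V(W_2) + (1)²V(W_3)
= (1)²·29.16 + (1)²·6.25 + (1)²·5.76 = 41.17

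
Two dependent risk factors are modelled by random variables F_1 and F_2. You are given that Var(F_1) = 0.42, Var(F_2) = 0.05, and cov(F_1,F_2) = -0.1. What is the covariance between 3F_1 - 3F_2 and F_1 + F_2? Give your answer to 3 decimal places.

1.110

cov(3F_1 - 3F_2, F_1 + F_2) = (3)(1)Var(F_1) + (-3)(1)Var(F_2) + [(3)(1) + (-3)(1)]cov(F_1,F_2)
= 3·0.42 + -3·0.05 + 0·-0.1 = 1.11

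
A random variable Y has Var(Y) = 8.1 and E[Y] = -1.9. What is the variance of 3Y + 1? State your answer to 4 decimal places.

Var(3Y + 1) = (3)²·Var(Y) = 9·8.1 = 72.9

72.9000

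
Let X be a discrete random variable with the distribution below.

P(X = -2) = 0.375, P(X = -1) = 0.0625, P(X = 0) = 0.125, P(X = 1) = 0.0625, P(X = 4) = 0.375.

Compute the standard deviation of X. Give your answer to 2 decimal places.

E[X] = (-2)(0.375) + (-1)(0.0625) + (0)(0.125) + (1)(0.0625) + (4)(0.375) = 0.75
E[X²] = (-2)²(0.375) + (-1)²(0.0625) + (0)²(0.125) + (1)²(0.0625) + (4)²(0.375) = 7.625
var(X) = E[X²] − (E[X])² = 7.625 − (0.75)² = 7.0625
σ(X) = √7.0625 ≈ 2.66

2.66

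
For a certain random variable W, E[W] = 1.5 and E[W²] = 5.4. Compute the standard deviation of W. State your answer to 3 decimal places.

1.775

var(W) = 5.4 − (1.5)² = 3.15
sd(W) = √3.15 ≈ 1.775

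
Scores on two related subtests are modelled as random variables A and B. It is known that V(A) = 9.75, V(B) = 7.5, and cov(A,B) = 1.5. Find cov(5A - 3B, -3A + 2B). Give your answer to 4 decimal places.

cov(5A - 3B, -3A + 2B) = (5)(-3)V(A) + (-3)(2)V(B) + [(5)(2) + (-3)(-3)]cov(A,B)
= -15·9.75 + -6·7.5 + 19·1.5 = -162.75

-162.7500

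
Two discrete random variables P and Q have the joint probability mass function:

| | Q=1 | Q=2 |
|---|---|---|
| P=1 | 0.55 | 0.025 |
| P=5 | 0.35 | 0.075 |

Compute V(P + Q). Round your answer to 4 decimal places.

4.2600

E[P] = 2.7,  E[Q] = 1.1,  E[PQ] = 3.1
V(P) = 11.2 − (2.7)² = 3.91;  V(Q) = 1.3 − (1.1)² = 0.09
Cov(P,Q) = 3.1 − (2.7)(1.1) = 0.13
V(P + Q) = (1)²·3.91 + (1)²·0.09 + 2·(1)·(1)·0.13 = 4.26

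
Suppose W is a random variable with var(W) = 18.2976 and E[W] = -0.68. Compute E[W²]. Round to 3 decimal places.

18.760

E[W²] = var(W) + (E[W])² = 18.2976 + (-0.68)² = 18.76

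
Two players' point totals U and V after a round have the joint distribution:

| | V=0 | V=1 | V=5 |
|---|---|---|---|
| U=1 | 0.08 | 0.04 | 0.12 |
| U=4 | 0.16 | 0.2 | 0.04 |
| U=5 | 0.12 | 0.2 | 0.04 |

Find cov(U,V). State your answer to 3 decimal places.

-1.002

E[U] = 3.64,  E[V] = 1.44
E[UV] = 4.24
cov(U,V) = E[UV] − E[U]E[V] = 4.24 − (3.64)(1.44) = -1.0016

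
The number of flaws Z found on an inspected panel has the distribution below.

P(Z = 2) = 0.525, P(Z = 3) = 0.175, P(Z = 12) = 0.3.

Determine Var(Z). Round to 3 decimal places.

E[Z] = (2)(0.525) + (3)(0.175) + (12)(0.3) = 5.175
E[Z²] = (2)²(0.525) + (3)²(0.175) + (12)²(0.3) = 46.875
Var(Z) = E[Z²] − (E[Z])² = 46.875 − (5.175)² = 20.094375

20.094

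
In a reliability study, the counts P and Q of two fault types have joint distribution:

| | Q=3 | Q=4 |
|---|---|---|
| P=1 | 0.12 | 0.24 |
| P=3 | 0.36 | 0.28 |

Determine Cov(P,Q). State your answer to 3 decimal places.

E[P] = 2.28,  E[Q] = 3.52
E[PQ] = 7.92
Cov(P,Q) = E[PQ] − E[P]E[Q] = 7.92 − (2.28)(3.52) = -0.1056

-0.106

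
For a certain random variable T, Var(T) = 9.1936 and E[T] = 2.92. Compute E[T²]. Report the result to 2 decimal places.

17.72

E[T²] = Var(T) + (E[T])² = 9.1936 + (2.92)² = 17.72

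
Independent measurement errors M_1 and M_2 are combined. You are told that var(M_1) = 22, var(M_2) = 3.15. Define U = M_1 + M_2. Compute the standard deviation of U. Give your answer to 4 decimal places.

5.0150

By independence, var(U) = (1)²var(M_1) + (1)²var(M_2)
= (1)²·22 + (1)²·3.15 = 25.15
SD(U) = √25.15 ≈ 5.0150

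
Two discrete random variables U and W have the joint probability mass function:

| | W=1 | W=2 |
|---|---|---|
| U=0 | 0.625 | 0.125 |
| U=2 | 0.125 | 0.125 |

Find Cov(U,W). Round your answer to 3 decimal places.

0.125

E[U] = 0.5,  E[W] = 1.25
E[UW] = 0.75
Cov(U,W) = E[UW] − E[U]E[W] = 0.75 − (0.5)(1.25) = 0.125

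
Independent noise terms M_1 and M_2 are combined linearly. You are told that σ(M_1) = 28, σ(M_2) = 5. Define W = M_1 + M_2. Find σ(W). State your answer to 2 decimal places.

var(M_1) = 784, var(M_2) = 25
By independence, var(W) = (1)²var(M_1) + (1)²var(M_2)
= (1)²·784 + (1)²·25 = 809
σ(W) = √809 ≈ 28.44

28.44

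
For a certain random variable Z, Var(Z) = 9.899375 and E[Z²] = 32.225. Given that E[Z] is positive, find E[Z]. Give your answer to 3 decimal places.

(E[Z])² = E[Z²] − Var(Z) = 32.225 − 9.899375 = 22.325625
E[Z] = √22.325625 = 4.725

4.725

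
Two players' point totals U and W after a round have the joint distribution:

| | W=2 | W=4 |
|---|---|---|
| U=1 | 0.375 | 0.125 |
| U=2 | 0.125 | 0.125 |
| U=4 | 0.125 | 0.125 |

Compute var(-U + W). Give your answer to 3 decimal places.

E[U] = 2,  E[W] = 2.75,  E[UW] = 5.75
var(U) = 5.5 − (2)² = 1.5;  var(W) = 8.5 − (2.75)² = 0.9375
Cov(U,W) = 5.75 − (2)(2.75) = 0.25
var(-U + W) = (-1)²·1.5 + (1)²·0.9375 + 2·(-1)·(1)·0.25 = 1.9375

1.938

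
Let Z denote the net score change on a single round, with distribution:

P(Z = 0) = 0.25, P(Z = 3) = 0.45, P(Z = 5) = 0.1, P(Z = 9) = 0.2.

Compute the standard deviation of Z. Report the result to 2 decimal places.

3.07

E[Z] = (0)(0.25) + (3)(0.45) + (5)(0.1) + (9)(0.2) = 3.65
E[Z²] = (0)²(0.25) + (3)²(0.45) + (5)²(0.1) + (9)²(0.2) = 22.75
var(Z) = E[Z²] − (E[Z])² = 22.75 − (3.65)² = 9.4275
SD(Z) = √9.4275 ≈ 3.07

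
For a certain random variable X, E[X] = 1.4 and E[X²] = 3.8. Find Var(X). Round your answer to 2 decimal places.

1.84

Var(X) = 3.8 − (1.4)² = 1.84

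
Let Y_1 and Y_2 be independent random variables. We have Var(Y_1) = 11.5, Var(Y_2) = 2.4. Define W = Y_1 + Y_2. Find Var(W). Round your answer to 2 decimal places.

13.90

By independence, Var(W) = (1)²Var(Y_1) + (1)²Var(Y_2)
= (1)²·11.5 + (1)²·2.4 = 13.9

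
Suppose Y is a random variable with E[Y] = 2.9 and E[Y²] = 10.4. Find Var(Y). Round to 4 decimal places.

1.9900

Var(Y) = 10.4 − (2.9)² = 1.99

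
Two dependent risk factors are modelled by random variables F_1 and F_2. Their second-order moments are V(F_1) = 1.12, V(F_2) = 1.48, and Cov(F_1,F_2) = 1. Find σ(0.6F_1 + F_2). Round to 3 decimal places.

V(0.6F_1 + F_2) = (0.6)²·V(F_1) + (1)²·V(F_2) + 2·(0.6)·(1)·Cov(F_1,F_2)
= 0.36·1.12 + 1·1.48 + 1.2·1 = 3.0832
σ(0.6F_1 + F_2) = √3.0832 ≈ 1.756

1.756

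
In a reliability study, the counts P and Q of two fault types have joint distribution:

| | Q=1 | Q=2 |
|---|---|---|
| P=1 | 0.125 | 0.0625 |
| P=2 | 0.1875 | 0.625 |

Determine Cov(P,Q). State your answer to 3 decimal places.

0.066

E[P] = 1.8125,  E[Q] = 1.6875
E[PQ] = 3.125
Cov(P,Q) = E[PQ] − E[P]E[Q] = 3.125 − (1.8125)(1.6875) = 0.06640625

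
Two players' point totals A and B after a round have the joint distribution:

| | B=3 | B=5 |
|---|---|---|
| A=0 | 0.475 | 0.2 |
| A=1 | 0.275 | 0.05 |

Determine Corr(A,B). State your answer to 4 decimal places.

E[A] = 0.325,  E[B] = 3.5
E[AB] = 1.075
Cov(A,B) = E[AB] − E[A]E[B] = 1.075 − (0.325)(3.5) = -0.0625
Var(A) = 0.219375,  Var(B) = 0.75
ρ = -0.0625 / √(0.219375·0.75) ≈ -0.1541

-0.1541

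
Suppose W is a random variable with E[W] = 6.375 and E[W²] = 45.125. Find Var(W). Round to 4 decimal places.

4.4844

Var(W) = 45.125 − (6.375)² = 4.484375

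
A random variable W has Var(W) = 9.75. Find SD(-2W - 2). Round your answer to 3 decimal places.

Var(-2W - 2) = (-2)²·9.75 = 39
SD(-2W - 2) = √39 ≈ 6.245

6.245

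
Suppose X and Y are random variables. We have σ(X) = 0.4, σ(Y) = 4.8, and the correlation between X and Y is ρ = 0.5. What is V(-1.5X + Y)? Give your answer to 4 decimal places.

V(X) = (0.4)² = 0.16;  V(Y) = (4.8)² = 23.04
Cov(X,Y) = ρ·σ(X)·σ(Y) = 0.5·0.4·4.8 = 0.96
V(-1.5X + Y) = (-1.5)²·V(X) + (1)²·V(Y) + 2·(-1.5)·(1)·Cov(X,Y)
= 2.25·0.16 + 1·23.04 + -3·0.96 = 20.52

20.5200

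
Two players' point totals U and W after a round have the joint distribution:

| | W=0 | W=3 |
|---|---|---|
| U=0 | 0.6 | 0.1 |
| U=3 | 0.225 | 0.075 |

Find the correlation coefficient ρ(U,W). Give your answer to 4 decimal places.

0.1292

E[U] = 0.9,  E[W] = 0.525
E[UW] = 0.675
Cov(U,W) = E[UW] − E[U]E[W] = 0.675 − (0.9)(0.525) = 0.2025
Var(U) = 1.89,  Var(W) = 1.299375
ρ = 0.2025 / √(1.89·1.299375) ≈ 0.1292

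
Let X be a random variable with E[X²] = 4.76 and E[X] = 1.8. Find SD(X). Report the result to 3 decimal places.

1.233

var(X) = 4.76 − (1.8)² = 1.52
SD(X) = √1.52 ≈ 1.233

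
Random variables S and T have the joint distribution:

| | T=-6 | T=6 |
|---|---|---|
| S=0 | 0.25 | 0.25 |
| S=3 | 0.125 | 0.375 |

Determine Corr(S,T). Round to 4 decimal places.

0.2582

E[S] = 1.5,  E[T] = 1.5
E[ST] = 4.5
Cov(S,T) = E[ST] − E[S]E[T] = 4.5 − (1.5)(1.5) = 2.25
Var(S) = 2.25,  Var(T) = 33.75
ρ = 2.25 / √(2.25·33.75) ≈ 0.2582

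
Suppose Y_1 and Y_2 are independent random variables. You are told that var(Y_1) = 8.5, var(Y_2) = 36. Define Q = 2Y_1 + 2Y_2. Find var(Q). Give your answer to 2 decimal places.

By independence, var(Q) = (2)²var(Y_1) + (2)²var(Y_2)
= (2)²·8.5 + (2)²·36 = 178

178.00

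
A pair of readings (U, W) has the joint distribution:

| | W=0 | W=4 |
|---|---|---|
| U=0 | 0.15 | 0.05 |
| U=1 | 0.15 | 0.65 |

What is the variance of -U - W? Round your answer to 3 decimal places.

E[U] = 0.8,  E[W] = 2.8,  E[UW] = 2.6
V(U) = 0.8 − (0.8)² = 0.16;  V(W) = 11.2 − (2.8)² = 3.36
Cov(U,W) = 2.6 − (0.8)(2.8) = 0.36
V(-U - W) = (-1)²·0.16 + (-1)²·3.36 + 2·(-1)·(-1)·0.36 = 4.24

4.240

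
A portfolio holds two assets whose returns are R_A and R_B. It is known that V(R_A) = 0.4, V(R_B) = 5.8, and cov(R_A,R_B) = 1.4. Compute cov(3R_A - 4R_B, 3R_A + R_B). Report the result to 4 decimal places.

-32.2000

cov(3R_A - 4R_B, 3R_A + R_B) = (3)(3)V(R_A) + (-4)(1)V(R_B) + [(3)(1) + (-4)(3)]cov(R_A,R_B)
= 9·0.4 + -4·5.8 + -9·1.4 = -32.2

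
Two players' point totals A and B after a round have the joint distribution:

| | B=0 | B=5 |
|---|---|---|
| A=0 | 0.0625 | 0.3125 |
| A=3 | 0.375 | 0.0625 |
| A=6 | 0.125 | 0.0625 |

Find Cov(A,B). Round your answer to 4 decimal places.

-2.5195

E[A] = 2.4375,  E[B] = 2.1875
E[AB] = 2.8125
Cov(A,B) = E[AB] − E[A]E[B] = 2.8125 − (2.4375)(2.1875) = -2.51953125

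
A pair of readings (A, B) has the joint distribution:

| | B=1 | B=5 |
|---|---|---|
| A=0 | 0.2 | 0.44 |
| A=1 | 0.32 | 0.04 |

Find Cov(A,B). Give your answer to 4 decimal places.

E[A] = 0.36,  E[B] = 2.92
E[AB] = 0.52
Cov(A,B) = E[AB] − E[A]E[B] = 0.52 − (0.36)(2.92) = -0.5312

-0.5312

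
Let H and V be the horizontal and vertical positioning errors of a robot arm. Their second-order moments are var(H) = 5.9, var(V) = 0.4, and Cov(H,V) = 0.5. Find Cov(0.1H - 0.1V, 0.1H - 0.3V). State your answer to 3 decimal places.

Cov(0.1H - 0.1V, 0.1H - 0.3V) = (0.1)(0.1)var(H) + (-0.1)(-0.3)var(V) + [(0.1)(-0.3) + (-0.1)(0.1)]Cov(H,V)
= 0.01·5.9 + 0.03·0.4 + -0.04·0.5 = 0.051

0.051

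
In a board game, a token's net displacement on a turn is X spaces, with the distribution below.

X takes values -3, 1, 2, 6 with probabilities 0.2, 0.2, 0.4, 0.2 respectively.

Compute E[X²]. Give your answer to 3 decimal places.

E[X²] = (-3)²(0.2) + (1)²(0.2) + (2)²(0.4) + (6)²(0.2) = 10.8

10.800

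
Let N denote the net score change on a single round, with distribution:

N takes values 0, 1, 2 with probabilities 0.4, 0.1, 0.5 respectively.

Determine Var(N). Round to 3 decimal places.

E[N] = (0)(0.4) + (1)(0.1) + (2)(0.5) = 1.1
E[N²] = (0)²(0.4) + (1)²(0.1) + (2)²(0.5) = 2.1
Var(N) = E[N²] − (E[N])² = 2.1 − (1.1)² = 0.89

0.890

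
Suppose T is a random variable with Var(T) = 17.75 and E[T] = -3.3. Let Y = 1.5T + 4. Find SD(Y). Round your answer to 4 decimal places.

6.3196

Var(1.5T + 4) = (1.5)²·17.75 = 39.9375
SD(Y) = √39.9375 ≈ 6.3196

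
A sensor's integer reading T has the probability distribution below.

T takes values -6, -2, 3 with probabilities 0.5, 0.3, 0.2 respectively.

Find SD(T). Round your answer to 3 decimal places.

3.464

E[T] = (-6)(0.5) + (-2)(0.3) + (3)(0.2) = -3
E[T²] = (-6)²(0.5) + (-2)²(0.3) + (3)²(0.2) = 21
Var(T) = E[T²] − (E[T])² = 21 − (-3)² = 12
SD(T) = √12 ≈ 3.464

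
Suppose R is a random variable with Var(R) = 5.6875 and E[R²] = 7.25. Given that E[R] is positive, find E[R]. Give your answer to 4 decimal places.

1.2500

(E[R])² = E[R²] − Var(R) = 7.25 − 5.6875 = 1.5625
E[R] = √1.5625 = 1.25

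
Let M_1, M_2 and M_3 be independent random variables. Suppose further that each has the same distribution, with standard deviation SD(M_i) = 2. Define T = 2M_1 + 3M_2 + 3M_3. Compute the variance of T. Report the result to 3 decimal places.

88.000

Var(M_i) = (2)² = 4
By independence, Var(T) = (2)²Var(M_1) + (3)²Var(M_2) + (3)²Var(M_3)
= (2)²·4 + (3)²·4 + (3)²·4 = 88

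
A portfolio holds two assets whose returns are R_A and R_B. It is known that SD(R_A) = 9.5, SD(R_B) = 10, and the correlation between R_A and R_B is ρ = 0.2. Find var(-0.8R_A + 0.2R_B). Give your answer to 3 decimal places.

55.680

var(R_A) = (9.5)² = 90.25;  var(R_B) = (10)² = 100
Cov(R_A,R_B) = ρ·SD(R_A)·SD(R_B) = 0.2·9.5·10 = 19
var(-0.8R_A + 0.2R_B) = (-0.8)²·var(R_A) + (0.2)²·var(R_B) + 2·(-0.8)·(0.2)·Cov(R_A,R_B)
= 0.64·90.25 + 0.04·100 + -0.32·19 = 55.68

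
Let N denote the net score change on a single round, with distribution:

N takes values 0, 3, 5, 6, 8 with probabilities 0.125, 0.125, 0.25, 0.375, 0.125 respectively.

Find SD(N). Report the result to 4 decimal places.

2.2604

E[N] = (0)(0.125) + (3)(0.125) + (5)(0.25) + (6)(0.375) + (8)(0.125) = 4.875
E[N²] = (0)²(0.125) + (3)²(0.125) + (5)²(0.25) + (6)²(0.375) + (8)²(0.125) = 28.875
Var(N) = E[N²] − (E[N])² = 28.875 − (4.875)² = 5.109375
SD(N) = √5.109375 ≈ 2.2604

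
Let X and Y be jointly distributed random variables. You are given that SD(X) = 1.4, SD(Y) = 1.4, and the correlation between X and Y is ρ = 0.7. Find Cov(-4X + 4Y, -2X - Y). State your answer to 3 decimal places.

2.352

Var(X) = (1.4)² = 1.96;  Var(Y) = (1.4)² = 1.96
Cov(X,Y) = ρ·SD(X)·SD(Y) = 0.7·1.4·1.4 = 1.372
Cov(-4X + 4Y, -2X - Y) = (-4)(-2)Var(X) + (4)(-1)Var(Y) + [(-4)(-1) + (4)(-2)]Cov(X,Y)
= 8·1.96 + -4·1.96 + -4·1.372 = 2.352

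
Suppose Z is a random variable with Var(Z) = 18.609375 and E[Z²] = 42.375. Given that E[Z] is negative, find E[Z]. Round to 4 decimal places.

-4.8750

(E[Z])² = E[Z²] − Var(Z) = 42.375 − 18.609375 = 23.765625
E[Z] = −√23.765625 = -4.875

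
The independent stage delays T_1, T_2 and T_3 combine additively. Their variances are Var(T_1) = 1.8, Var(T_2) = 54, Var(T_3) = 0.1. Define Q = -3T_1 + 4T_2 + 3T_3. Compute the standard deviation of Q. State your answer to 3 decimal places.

By independence, Var(Q) = (-3)²Var(T_1) + (4)²Var(T_2) + (3)²Var(T_3)
= (-3)²·1.8 + (4)²·54 + (3)²·0.1 = 881.1
SD(Q) = √881.1 ≈ 29.683

29.683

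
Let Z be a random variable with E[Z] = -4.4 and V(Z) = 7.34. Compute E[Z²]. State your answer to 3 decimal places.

26.700

E[Z²] = V(Z) + (E[Z])² = 7.34 + (-4.4)² = 26.7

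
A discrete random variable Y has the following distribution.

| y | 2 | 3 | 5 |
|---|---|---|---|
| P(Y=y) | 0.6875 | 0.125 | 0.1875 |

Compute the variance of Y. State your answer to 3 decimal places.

E[Y] = (2)(0.6875) + (3)(0.125) + (5)(0.1875) = 2.6875
E[Y²] = (2)²(0.6875) + (3)²(0.125) + (5)²(0.1875) = 8.5625
Var(Y) = E[Y²] − (E[Y])² = 8.5625 − (2.6875)² = 1.33984375

1.340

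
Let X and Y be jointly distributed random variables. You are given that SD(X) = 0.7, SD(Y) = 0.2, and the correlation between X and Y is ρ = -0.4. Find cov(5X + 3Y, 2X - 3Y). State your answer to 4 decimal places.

V(X) = (0.7)² = 0.49;  V(Y) = (0.2)² = 0.04
cov(X,Y) = ρ·SD(X)·SD(Y) = -0.4·0.7·0.2 = -0.056
cov(5X + 3Y, 2X - 3Y) = (5)(2)V(X) + (3)(-3)V(Y) + [(5)(-3) + (3)(2)]cov(X,Y)
= 10·0.49 + -9·0.04 + -9·-0.056 = 5.044

5.0440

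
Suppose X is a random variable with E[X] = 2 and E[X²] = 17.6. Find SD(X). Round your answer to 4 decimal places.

Var(X) = 17.6 − (2)² = 13.6
SD(X) = √13.6 ≈ 3.6878

3.6878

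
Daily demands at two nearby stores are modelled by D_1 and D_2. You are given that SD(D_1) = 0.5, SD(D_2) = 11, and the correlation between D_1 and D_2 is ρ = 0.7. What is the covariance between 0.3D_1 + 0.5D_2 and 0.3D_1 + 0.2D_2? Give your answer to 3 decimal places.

12.931

V(D_1) = (0.5)² = 0.25;  V(D_2) = (11)² = 121
cov(D_1,D_2) = ρ·SD(D_1)·SD(D_2) = 0.7·0.5·11 = 3.85
cov(0.3D_1 + 0.5D_2, 0.3D_1 + 0.2D_2) = (0.3)(0.3)V(D_1) + (0.5)(0.2)V(D_2) + [(0.3)(0.2) + (0.5)(0.3)]cov(D_1,D_2)
= 0.09·0.25 + 0.1·121 + 0.21·3.85 = 12.931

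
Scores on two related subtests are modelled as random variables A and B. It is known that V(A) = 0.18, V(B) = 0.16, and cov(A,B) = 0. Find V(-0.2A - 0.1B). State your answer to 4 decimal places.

0.0088

V(-0.2A - 0.1B) = (-0.2)²·V(A) + (-0.1)²·V(B) + 2·(-0.2)·(-0.1)·cov(A,B)
= 0.04·0.18 + 0.01·0.16 + 0.04·0 = 0.0088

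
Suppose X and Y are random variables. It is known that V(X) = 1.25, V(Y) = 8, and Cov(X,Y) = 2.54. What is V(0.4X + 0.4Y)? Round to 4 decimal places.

V(0.4X + 0.4Y) = (0.4)²·V(X) + (0.4)²·V(Y) + 2·(0.4)·(0.4)·Cov(X,Y)
= 0.16·1.25 + 0.16·8 + 0.32·2.54 = 2.2928

2.2928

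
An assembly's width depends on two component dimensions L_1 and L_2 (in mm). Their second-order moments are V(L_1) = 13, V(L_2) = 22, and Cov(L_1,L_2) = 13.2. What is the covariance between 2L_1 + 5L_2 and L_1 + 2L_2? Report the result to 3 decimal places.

Cov(2L_1 + 5L_2, L_1 + 2L_2) = (2)(1)V(L_1) + (5)(2)V(L_2) + [(2)(2) + (5)(1)]Cov(L_1,L_2)
= 2·13 + 10·22 + 9·13.2 = 364.8

364.800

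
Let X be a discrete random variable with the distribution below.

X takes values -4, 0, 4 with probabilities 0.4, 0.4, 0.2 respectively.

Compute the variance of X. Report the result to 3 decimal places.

E[X] = (-4)(0.4) + (0)(0.4) + (4)(0.2) = -0.8
E[X²] = (-4)²(0.4) + (0)²(0.4) + (4)²(0.2) = 9.6
Var(X) = E[X²] − (E[X])² = 9.6 − (-0.8)² = 8.96

8.960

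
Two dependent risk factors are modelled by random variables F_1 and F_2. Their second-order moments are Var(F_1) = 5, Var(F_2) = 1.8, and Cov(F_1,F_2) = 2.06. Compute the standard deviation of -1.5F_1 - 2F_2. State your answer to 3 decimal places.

5.551

Var(-1.5F_1 - 2F_2) = (-1.5)²·Var(F_1) + (-2)²·Var(F_2) + 2·(-1.5)·(-2)·Cov(F_1,F_2)
= 2.25·5 + 4·1.8 + 6·2.06 = 30.81
sd(-1.5F_1 - 2F_2) = √30.81 ≈ 5.551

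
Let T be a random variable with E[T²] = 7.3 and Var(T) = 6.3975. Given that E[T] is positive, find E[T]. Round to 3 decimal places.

(E[T])² = E[T²] − Var(T) = 7.3 − 6.3975 = 0.9025
E[T] = √0.9025 = 0.95

0.950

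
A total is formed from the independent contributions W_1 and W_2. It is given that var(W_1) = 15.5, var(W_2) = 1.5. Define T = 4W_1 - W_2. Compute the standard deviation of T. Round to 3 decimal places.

15.796

By independence, var(T) = (4)²var(W_1) + (-1)²var(W_2)
= (4)²·15.5 + (-1)²·1.5 = 249.5
σ(T) = √249.5 ≈ 15.796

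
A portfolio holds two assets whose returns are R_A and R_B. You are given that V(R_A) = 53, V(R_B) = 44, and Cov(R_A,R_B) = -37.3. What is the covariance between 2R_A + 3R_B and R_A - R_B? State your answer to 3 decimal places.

Cov(2R_A + 3R_B, R_A - R_B) = (2)(1)V(R_A) + (3)(-1)V(R_B) + [(2)(-1) + (3)(1)]Cov(R_A,R_B)
= 2·53 + -3·44 + 1·-37.3 = -63.3

-63.300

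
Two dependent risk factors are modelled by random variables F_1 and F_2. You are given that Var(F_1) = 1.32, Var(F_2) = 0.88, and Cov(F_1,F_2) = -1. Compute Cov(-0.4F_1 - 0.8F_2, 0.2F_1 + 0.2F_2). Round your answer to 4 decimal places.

Cov(-0.4F_1 - 0.8F_2, 0.2F_1 + 0.2F_2) = (-0.4)(0.2)Var(F_1) + (-0.8)(0.2)Var(F_2) + [(-0.4)(0.2) + (-0.8)(0.2)]Cov(F_1,F_2)
= -0.08·1.32 + -0.16·0.88 + -0.24·-1 = -0.0064

-0.0064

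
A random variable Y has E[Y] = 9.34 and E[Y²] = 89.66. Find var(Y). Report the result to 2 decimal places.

2.42

var(Y) = 89.66 − (9.34)² = 2.4244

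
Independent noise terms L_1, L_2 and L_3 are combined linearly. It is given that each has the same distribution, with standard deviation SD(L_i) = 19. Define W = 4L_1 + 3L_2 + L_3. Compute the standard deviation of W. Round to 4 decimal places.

Var(L_i) = (19)² = 361
By independence, Var(W) = (4)²Var(L_1) + (3)²Var(L_2) + (1)²Var(L_3)
= (4)²·361 + (3)²·361 + (1)²·361 = 9386
SD(W) = √9386 ≈ 96.8814

96.8814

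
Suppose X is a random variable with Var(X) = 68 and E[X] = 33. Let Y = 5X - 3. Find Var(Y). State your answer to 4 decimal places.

Var(5X - 3) = (5)²·Var(X) = 25·68 = 1700

1700.0000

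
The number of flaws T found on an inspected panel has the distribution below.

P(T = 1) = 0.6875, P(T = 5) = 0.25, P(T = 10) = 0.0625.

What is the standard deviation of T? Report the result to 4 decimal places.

2.5731

E[T] = (1)(0.6875) + (5)(0.25) + (10)(0.0625) = 2.5625
E[T²] = (1)²(0.6875) + (5)²(0.25) + (10)²(0.0625) = 13.1875
Var(T) = E[T²] − (E[T])² = 13.1875 − (2.5625)² = 6.62109375
SD(T) = √6.62109375 ≈ 2.5731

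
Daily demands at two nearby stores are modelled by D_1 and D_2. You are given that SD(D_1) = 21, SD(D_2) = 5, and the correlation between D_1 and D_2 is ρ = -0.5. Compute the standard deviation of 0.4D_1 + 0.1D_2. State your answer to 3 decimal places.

Var(D_1) = (21)² = 441;  Var(D_2) = (5)² = 25
Cov(D_1,D_2) = ρ·SD(D_1)·SD(D_2) = -0.5·21·5 = -52.5
Var(0.4D_1 + 0.1D_2) = (0.4)²·Var(D_1) + (0.1)²·Var(D_2) + 2·(0.4)·(0.1)·Cov(D_1,D_2)
= 0.16·441 + 0.01·25 + 0.08·-52.5 = 66.61
SD(0.4D_1 + 0.1D_2) = √66.61 ≈ 8.161

8.161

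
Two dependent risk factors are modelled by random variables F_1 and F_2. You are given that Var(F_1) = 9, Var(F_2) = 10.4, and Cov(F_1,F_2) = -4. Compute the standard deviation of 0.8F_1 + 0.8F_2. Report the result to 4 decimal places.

2.7011

Var(0.8F_1 + 0.8F_2) = (0.8)²·Var(F_1) + (0.8)²·Var(F_2) + 2·(0.8)·(0.8)·Cov(F_1,F_2)
= 0.64·9 + 0.64·10.4 + 1.28·-4 = 7.296
SD(0.8F_1 + 0.8F_2) = √7.296 ≈ 2.7011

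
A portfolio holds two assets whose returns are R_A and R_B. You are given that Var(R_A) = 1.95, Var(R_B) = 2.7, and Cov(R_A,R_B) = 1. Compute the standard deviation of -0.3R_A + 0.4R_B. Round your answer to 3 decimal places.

0.606

Var(-0.3R_A + 0.4R_B) = (-0.3)²·Var(R_A) + (0.4)²·Var(R_B) + 2·(-0.3)·(0.4)·Cov(R_A,R_B)
= 0.09·1.95 + 0.16·2.7 + -0.24·1 = 0.3675
SD(-0.3R_A + 0.4R_B) = √0.3675 ≈ 0.606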